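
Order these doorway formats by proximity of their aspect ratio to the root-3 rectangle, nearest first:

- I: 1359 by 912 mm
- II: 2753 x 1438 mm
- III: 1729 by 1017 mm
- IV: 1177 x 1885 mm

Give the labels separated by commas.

I: 1359/912 ≈ 1.490 → |1.490 − 1.732| = 0.242
II: 2753/1438 ≈ 1.914 → |1.914 − 1.732| = 0.182
III: 1729/1017 ≈ 1.700 → |1.700 − 1.732| = 0.032
IV: 1885/1177 ≈ 1.602 → |1.602 − 1.732| = 0.130

III, IV, II, I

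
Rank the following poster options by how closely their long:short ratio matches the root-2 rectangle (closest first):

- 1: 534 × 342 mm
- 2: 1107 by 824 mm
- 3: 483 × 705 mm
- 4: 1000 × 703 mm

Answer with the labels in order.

1: 534/342 ≈ 1.561 → |1.561 − 1.414| = 0.147
2: 1107/824 ≈ 1.343 → |1.343 − 1.414| = 0.071
3: 705/483 ≈ 1.460 → |1.460 − 1.414| = 0.046
4: 1000/703 ≈ 1.422 → |1.422 − 1.414| = 0.008

4, 3, 2, 1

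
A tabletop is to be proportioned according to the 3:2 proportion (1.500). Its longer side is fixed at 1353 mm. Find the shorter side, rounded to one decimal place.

3:2 = 1.50000.
Shorter side = 1353 ÷ 1.50000 ≈ 902.000 → 902.0 mm.

902.0 mm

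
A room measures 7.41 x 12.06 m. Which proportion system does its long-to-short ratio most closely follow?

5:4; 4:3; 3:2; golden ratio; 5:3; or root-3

golden ratio

12.06/7.41 ≈ 1.628. Nearest candidates are golden ratio (1.618, off by 0.010) and 5:3 (1.667, off by 0.039).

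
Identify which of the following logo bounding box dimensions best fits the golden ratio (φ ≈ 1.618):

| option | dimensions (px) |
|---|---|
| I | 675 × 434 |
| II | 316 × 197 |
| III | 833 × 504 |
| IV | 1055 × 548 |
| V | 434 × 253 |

II

Target golden ratio ≈ 1.618.
I: 1.555 (Δ0.063)  II: 1.604 (Δ0.014)  III: 1.653 (Δ0.035)  IV: 1.925 (Δ0.307)  V: 1.715 (Δ0.097)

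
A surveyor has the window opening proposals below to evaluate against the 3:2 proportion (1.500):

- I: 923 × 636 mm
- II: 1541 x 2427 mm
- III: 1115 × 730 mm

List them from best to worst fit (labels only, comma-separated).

III, I, II

Ratios: I = 923 / 636 ≈ 1.451; II = 2427 / 1541 ≈ 1.575; III = 1115 / 730 ≈ 1.527.
|Δ from 1.500|: I 0.049; II 0.075; III 0.027.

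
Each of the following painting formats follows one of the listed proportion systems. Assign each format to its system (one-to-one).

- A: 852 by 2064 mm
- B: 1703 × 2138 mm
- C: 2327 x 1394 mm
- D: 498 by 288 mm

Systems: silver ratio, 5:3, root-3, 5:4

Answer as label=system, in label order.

A = 2064/852 ≈ 2.423 → silver ratio (2.414)
B = 2138/1703 ≈ 1.255 → 5:4 (1.250)
C = 2327/1394 ≈ 1.669 → 5:3 (1.667)
D = 498/288 ≈ 1.729 → root-3 (1.732)

A=silver ratio, B=5:4, C=5:3, D=root-3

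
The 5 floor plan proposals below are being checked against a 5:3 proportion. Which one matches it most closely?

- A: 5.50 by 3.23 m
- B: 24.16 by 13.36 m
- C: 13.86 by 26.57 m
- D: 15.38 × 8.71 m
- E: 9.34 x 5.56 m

Ratios (long/short): A ≈ 1.703; B ≈ 1.808; C ≈ 1.917; D ≈ 1.766; E ≈ 1.680.
5:3 ≈ 1.667; option E is nearest (Δ 0.013).

E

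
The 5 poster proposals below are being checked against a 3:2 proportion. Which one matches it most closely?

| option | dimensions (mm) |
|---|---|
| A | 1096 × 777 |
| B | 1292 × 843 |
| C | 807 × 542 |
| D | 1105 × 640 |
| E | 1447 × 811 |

Target 3:2 ≈ 1.500.
A: 1.411 (Δ0.089)  B: 1.533 (Δ0.033)  C: 1.489 (Δ0.011)  D: 1.727 (Δ0.227)  E: 1.784 (Δ0.284)

C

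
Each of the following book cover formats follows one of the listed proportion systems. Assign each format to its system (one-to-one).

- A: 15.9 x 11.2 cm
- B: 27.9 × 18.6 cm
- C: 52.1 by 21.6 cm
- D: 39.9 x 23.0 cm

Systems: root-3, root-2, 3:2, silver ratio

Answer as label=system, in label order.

A=root-2, B=3:2, C=silver ratio, D=root-3

A = 15.9/11.2 ≈ 1.420 → root-2 (1.414)
B = 27.9/18.6 ≈ 1.500 → 3:2 (1.500)
C = 52.1/21.6 ≈ 2.412 → silver ratio (2.414)
D = 39.9/23.0 ≈ 1.735 → root-3 (1.732)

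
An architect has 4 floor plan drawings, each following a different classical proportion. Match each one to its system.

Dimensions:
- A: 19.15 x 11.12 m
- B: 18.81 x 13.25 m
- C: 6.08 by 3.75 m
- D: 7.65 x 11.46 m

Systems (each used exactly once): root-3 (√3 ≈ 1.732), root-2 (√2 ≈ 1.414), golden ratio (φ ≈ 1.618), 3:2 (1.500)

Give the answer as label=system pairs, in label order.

A=root-3, B=root-2, C=golden ratio, D=3:2

Ratios: A ≈ 1.722; B ≈ 1.420; C ≈ 1.621; D ≈ 1.498.
Targets: root-3 ≈ 1.732; root-2 ≈ 1.414; golden ratio ≈ 1.618; 3:2 ≈ 1.500.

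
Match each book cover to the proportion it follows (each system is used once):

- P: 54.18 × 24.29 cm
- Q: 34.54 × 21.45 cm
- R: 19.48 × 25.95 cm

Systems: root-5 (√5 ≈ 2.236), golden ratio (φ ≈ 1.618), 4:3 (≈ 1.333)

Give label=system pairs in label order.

Ratios: P ≈ 2.231; Q ≈ 1.610; R ≈ 1.332.
Targets: root-5 ≈ 2.236; golden ratio ≈ 1.618; 4:3 ≈ 1.333.

P=root-5, Q=golden ratio, R=4:3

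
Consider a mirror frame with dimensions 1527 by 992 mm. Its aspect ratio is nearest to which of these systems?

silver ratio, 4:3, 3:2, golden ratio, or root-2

3:2

Ratio = 1527 / 992 ≈ 1.539.
Distances: silver ratio 2.414 (Δ 0.875); 4:3 1.333 (Δ 0.206); 3:2 1.500 (Δ 0.039); golden ratio 1.618 (Δ 0.079); root-2 1.414 (Δ 0.125).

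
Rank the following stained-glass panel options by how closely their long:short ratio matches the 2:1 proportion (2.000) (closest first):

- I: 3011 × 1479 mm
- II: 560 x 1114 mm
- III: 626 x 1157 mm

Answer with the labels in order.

Ratios: I = 3011 / 1479 ≈ 2.036; II = 1114 / 560 ≈ 1.989; III = 1157 / 626 ≈ 1.848.
|Δ from 2.000|: I 0.036; II 0.011; III 0.152.

II, I, III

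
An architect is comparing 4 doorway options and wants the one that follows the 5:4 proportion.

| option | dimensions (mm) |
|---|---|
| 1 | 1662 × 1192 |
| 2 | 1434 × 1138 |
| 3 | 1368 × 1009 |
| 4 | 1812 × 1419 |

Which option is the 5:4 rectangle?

2

Ratios (long/short): 1 ≈ 1.394; 2 ≈ 1.260; 3 ≈ 1.356; 4 ≈ 1.277.
5:4 ≈ 1.250; option 2 is nearest (Δ 0.010).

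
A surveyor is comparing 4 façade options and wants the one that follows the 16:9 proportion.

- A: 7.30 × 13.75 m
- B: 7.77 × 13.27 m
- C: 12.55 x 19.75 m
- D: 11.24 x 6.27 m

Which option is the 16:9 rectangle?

D

Target 16:9 ≈ 1.778.
A: 1.884 (Δ0.106)  B: 1.708 (Δ0.070)  C: 1.574 (Δ0.204)  D: 1.793 (Δ0.015)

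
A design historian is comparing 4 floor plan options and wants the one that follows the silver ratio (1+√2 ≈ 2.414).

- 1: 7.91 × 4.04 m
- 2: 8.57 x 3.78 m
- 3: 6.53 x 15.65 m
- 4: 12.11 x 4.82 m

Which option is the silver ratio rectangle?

Target silver ratio ≈ 2.414.
1: 1.958 (Δ0.456)  2: 2.267 (Δ0.147)  3: 2.397 (Δ0.017)  4: 2.512 (Δ0.098)

3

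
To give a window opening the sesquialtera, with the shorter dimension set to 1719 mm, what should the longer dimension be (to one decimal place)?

3:2 = 1.50000.
Longer side = 1719 × 1.50000 ≈ 2578.500 → 2578.5 mm.

2578.5 mm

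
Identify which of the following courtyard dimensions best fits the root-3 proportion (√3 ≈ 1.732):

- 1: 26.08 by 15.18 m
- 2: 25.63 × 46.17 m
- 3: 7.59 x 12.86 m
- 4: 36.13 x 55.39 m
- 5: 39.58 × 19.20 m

Ratios (long/short): 1 ≈ 1.718; 2 ≈ 1.801; 3 ≈ 1.694; 4 ≈ 1.533; 5 ≈ 2.061.
root-3 ≈ 1.732; option 1 is nearest (Δ 0.014).

1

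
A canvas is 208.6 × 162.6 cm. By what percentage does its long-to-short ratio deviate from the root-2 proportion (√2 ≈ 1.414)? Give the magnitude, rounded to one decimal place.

9.3%

Ratio = 208.6 / 162.6 ≈ 1.2829.
Ideal root-2 ≈ 1.4142. |1.2829 − 1.4142| / 1.4142 ≈ 9.28% → 9.3%.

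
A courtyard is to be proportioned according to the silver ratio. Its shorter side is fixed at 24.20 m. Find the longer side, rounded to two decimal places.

58.42 m

silver ratio ≈ 2.41421.
Longer side = 24.20 × 2.41421 ≈ 58.4239 → 58.42 m.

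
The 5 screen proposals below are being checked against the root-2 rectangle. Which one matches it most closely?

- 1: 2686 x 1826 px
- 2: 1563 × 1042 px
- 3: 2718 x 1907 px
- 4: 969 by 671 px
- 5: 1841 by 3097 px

Target root-2 ≈ 1.414.
1: 1.471 (Δ0.057)  2: 1.500 (Δ0.086)  3: 1.425 (Δ0.011)  4: 1.444 (Δ0.030)  5: 1.682 (Δ0.268)

3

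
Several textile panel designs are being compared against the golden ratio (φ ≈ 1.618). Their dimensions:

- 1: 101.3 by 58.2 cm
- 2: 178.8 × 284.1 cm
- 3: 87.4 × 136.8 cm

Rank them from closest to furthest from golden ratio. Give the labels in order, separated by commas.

2, 3, 1

1: 101.3/58.2 ≈ 1.741 → |1.741 − 1.618| = 0.123
2: 284.1/178.8 ≈ 1.589 → |1.589 − 1.618| = 0.029
3: 136.8/87.4 ≈ 1.565 → |1.565 − 1.618| = 0.053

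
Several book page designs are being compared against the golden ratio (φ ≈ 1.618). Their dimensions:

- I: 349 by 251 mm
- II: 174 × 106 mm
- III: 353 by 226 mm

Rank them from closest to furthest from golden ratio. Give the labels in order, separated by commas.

II, III, I

Ratios: I = 349 / 251 ≈ 1.390; II = 174 / 106 ≈ 1.642; III = 353 / 226 ≈ 1.562.
|Δ from 1.618|: I 0.228; II 0.024; III 0.056.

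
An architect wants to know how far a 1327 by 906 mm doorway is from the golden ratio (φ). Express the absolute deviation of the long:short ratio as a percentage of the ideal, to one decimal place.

Ratio = 1327 / 906 ≈ 1.4647.
Ideal golden ratio ≈ 1.6180. |1.4647 − 1.6180| / 1.6180 ≈ 9.47% → 9.5%.

9.5%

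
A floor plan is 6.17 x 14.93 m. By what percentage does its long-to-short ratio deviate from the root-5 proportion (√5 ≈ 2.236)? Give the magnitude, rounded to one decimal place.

Ratio = 14.93 / 6.17 ≈ 2.4198.
Ideal root-5 ≈ 2.2361. |2.4198 − 2.2361| / 2.2361 ≈ 8.22% → 8.2%.

8.2%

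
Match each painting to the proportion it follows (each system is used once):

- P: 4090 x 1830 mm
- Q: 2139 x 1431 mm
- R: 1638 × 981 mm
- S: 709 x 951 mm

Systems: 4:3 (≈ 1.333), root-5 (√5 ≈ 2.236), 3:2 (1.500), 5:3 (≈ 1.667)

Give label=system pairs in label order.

P=root-5, Q=3:2, R=5:3, S=4:3

P = 4090/1830 ≈ 2.235 → root-5 (2.236)
Q = 2139/1431 ≈ 1.495 → 3:2 (1.500)
R = 1638/981 ≈ 1.670 → 5:3 (1.667)
S = 951/709 ≈ 1.341 → 4:3 (1.333)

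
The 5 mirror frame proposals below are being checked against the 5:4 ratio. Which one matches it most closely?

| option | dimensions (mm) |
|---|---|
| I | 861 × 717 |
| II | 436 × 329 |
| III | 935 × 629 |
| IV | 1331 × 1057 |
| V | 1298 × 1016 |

Ratios (long/short): I ≈ 1.201; II ≈ 1.325; III ≈ 1.486; IV ≈ 1.259; V ≈ 1.278.
5:4 ≈ 1.250; option IV is nearest (Δ 0.009).

IV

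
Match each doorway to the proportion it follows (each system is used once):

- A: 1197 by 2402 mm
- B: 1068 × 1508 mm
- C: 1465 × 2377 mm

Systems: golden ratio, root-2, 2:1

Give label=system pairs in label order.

A=2:1, B=root-2, C=golden ratio

Ratios: A ≈ 2.007; B ≈ 1.412; C ≈ 1.623.
Targets: golden ratio ≈ 1.618; root-2 ≈ 1.414; 2:1 ≈ 2.000.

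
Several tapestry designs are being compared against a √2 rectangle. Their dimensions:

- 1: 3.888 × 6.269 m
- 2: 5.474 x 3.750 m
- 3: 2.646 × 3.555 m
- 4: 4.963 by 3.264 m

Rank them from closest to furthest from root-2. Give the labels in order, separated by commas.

Ratios: 1 = 6.269 / 3.888 ≈ 1.612; 2 = 5.474 / 3.750 ≈ 1.460; 3 = 3.555 / 2.646 ≈ 1.344; 4 = 4.963 / 3.264 ≈ 1.521.
|Δ from 1.414|: 1 0.198; 2 0.046; 3 0.070; 4 0.107.

2, 3, 4, 1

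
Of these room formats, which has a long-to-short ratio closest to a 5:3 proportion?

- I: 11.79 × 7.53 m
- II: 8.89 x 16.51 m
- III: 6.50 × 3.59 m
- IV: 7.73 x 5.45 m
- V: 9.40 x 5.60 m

V

Ratios (long/short): I ≈ 1.566; II ≈ 1.857; III ≈ 1.811; IV ≈ 1.418; V ≈ 1.679.
5:3 ≈ 1.667; option V is nearest (Δ 0.012).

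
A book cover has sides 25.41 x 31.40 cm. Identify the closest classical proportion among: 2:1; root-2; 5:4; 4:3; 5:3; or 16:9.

Ratio = 31.40 / 25.41 ≈ 1.236.
Distances: 2:1 2.000 (Δ 0.764); root-2 1.414 (Δ 0.178); 5:4 1.250 (Δ 0.014); 4:3 1.333 (Δ 0.097); 5:3 1.667 (Δ 0.431); 16:9 1.778 (Δ 0.542).

5:4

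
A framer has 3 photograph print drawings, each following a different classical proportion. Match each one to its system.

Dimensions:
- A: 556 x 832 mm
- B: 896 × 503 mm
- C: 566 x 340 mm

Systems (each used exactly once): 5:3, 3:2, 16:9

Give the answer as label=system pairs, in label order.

A=3:2, B=16:9, C=5:3

Ratios: A ≈ 1.496; B ≈ 1.781; C ≈ 1.665.
Targets: 5:3 ≈ 1.667; 3:2 ≈ 1.500; 16:9 ≈ 1.778.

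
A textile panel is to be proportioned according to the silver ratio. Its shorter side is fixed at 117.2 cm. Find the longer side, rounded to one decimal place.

282.9 cm

silver ratio ≈ 2.41421.
Longer side = 117.2 × 2.41421 ≈ 282.945 → 282.9 cm.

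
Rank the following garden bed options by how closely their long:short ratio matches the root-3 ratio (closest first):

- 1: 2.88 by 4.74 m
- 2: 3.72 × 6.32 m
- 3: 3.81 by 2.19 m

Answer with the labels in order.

3, 2, 1

Ratios: 1 = 4.74 / 2.88 ≈ 1.646; 2 = 6.32 / 3.72 ≈ 1.699; 3 = 3.81 / 2.19 ≈ 1.740.
|Δ from 1.732|: 1 0.086; 2 0.033; 3 0.008.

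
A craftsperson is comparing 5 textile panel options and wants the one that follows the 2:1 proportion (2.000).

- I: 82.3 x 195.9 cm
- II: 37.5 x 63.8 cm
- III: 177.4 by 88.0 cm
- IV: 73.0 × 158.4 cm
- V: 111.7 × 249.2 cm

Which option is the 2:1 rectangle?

Target 2:1 ≈ 2.000.
I: 2.380 (Δ0.380)  II: 1.701 (Δ0.299)  III: 2.016 (Δ0.016)  IV: 2.170 (Δ0.170)  V: 2.231 (Δ0.231)

III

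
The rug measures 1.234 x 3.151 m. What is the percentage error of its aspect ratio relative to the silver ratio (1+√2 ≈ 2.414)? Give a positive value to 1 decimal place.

5.8%

Ratio = 3.151 / 1.234 ≈ 2.5535.
Ideal silver ratio ≈ 2.4142. |2.5535 − 2.4142| / 2.4142 ≈ 5.77% → 5.8%.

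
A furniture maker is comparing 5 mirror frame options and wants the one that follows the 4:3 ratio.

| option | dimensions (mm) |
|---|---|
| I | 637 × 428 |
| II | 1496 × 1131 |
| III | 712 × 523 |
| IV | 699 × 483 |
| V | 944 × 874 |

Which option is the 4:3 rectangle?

II

Ratios (long/short): I ≈ 1.488; II ≈ 1.323; III ≈ 1.361; IV ≈ 1.447; V ≈ 1.080.
4:3 ≈ 1.333; option II is nearest (Δ 0.010).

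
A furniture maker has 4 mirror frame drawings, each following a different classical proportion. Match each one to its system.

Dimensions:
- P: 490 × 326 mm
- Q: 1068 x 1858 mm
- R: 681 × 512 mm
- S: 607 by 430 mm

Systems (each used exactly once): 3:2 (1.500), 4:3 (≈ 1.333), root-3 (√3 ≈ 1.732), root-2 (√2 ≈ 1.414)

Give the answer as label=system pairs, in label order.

P=3:2, Q=root-3, R=4:3, S=root-2

P = 490/326 ≈ 1.503 → 3:2 (1.500)
Q = 1858/1068 ≈ 1.740 → root-3 (1.732)
R = 681/512 ≈ 1.330 → 4:3 (1.333)
S = 607/430 ≈ 1.412 → root-2 (1.414)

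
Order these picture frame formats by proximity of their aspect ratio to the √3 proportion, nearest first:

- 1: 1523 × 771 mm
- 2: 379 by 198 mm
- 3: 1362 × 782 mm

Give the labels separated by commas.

1: 1523/771 ≈ 1.975 → |1.975 − 1.732| = 0.243
2: 379/198 ≈ 1.914 → |1.914 − 1.732| = 0.182
3: 1362/782 ≈ 1.742 → |1.742 − 1.732| = 0.010

3, 2, 1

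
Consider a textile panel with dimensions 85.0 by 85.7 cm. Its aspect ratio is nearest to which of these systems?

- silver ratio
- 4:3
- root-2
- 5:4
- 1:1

1:1

Ratio = 85.7 / 85.0 ≈ 1.008.
Distances: silver ratio 2.414 (Δ 1.406); 4:3 1.333 (Δ 0.325); root-2 1.414 (Δ 0.406); 5:4 1.250 (Δ 0.242); 1:1 1.000 (Δ 0.008).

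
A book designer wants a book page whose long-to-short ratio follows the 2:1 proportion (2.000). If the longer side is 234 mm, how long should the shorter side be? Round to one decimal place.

117.0 mm

2:1 = 2.00000.
Shorter side = 234 ÷ 2.00000 ≈ 117.000 → 117.0 mm.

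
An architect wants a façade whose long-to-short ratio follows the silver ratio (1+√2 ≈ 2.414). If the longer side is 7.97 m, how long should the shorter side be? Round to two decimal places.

silver ratio ≈ 2.41421.
Shorter side = 7.97 ÷ 2.41421 ≈ 3.3013 → 3.30 m.

3.30 m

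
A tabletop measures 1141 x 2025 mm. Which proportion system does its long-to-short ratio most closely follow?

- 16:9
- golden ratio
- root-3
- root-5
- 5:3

Ratio = 2025 / 1141 ≈ 1.775.
Distances: 16:9 1.778 (Δ 0.003); golden ratio 1.618 (Δ 0.157); root-3 1.732 (Δ 0.043); root-5 2.236 (Δ 0.461); 5:3 1.667 (Δ 0.108).

16:9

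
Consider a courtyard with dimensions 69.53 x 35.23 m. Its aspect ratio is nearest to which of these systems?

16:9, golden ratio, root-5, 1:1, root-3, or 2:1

2:1

Ratio = 69.53 / 35.23 ≈ 1.974.
Distances: 16:9 1.778 (Δ 0.196); golden ratio 1.618 (Δ 0.356); root-5 2.236 (Δ 0.262); 1:1 1.000 (Δ 0.974); root-3 1.732 (Δ 0.242); 2:1 2.000 (Δ 0.026).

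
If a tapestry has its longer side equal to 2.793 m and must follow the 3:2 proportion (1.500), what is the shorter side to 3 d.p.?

1.862 m

3:2 = 1.50000.
Shorter side = 2.793 ÷ 1.50000 ≈ 1.86200 → 1.862 m.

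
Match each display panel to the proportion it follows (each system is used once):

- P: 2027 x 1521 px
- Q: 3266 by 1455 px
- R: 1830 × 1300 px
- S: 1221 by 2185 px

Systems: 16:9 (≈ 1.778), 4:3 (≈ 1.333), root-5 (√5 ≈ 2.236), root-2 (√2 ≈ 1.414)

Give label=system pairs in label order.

Ratios: P ≈ 1.333; Q ≈ 2.245; R ≈ 1.408; S ≈ 1.790.
Targets: 16:9 ≈ 1.778; 4:3 ≈ 1.333; root-5 ≈ 2.236; root-2 ≈ 1.414.

P=4:3, Q=root-5, R=root-2, S=16:9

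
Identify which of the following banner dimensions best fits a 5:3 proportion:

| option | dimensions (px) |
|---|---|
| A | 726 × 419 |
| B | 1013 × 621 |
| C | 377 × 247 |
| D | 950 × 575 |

D

Target 5:3 ≈ 1.667.
A: 1.733 (Δ0.066)  B: 1.631 (Δ0.036)  C: 1.526 (Δ0.141)  D: 1.652 (Δ0.015)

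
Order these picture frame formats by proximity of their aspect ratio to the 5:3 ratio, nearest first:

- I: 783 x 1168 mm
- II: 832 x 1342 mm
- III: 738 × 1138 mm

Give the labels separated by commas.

II, III, I

Ratios: I = 1168 / 783 ≈ 1.492; II = 1342 / 832 ≈ 1.613; III = 1138 / 738 ≈ 1.542.
|Δ from 1.667|: I 0.175; II 0.054; III 0.125.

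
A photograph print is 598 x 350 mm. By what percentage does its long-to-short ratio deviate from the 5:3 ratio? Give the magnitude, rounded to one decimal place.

2.5%

Ratio = 598 / 350 ≈ 1.7086.
Ideal 5:3 ≈ 1.6667. |1.7086 − 1.6667| / 1.6667 ≈ 2.51% → 2.5%.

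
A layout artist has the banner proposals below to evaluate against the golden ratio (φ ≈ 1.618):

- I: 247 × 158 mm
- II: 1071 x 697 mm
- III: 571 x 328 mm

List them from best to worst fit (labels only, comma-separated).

I, II, III

I: 247/158 ≈ 1.563 → |1.563 − 1.618| = 0.055
II: 1071/697 ≈ 1.537 → |1.537 − 1.618| = 0.081
III: 571/328 ≈ 1.741 → |1.741 − 1.618| = 0.123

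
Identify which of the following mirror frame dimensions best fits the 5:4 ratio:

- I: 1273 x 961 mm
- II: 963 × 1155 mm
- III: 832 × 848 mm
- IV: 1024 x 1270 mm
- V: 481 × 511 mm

IV

Ratios (long/short): I ≈ 1.325; II ≈ 1.199; III ≈ 1.019; IV ≈ 1.240; V ≈ 1.062.
5:4 ≈ 1.250; option IV is nearest (Δ 0.010).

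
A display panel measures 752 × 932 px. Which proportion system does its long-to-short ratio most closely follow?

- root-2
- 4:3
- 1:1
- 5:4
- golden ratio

5:4

Ratio = 932 / 752 ≈ 1.239.
Distances: root-2 1.414 (Δ 0.175); 4:3 1.333 (Δ 0.094); 1:1 1.000 (Δ 0.239); 5:4 1.250 (Δ 0.011); golden ratio 1.618 (Δ 0.379).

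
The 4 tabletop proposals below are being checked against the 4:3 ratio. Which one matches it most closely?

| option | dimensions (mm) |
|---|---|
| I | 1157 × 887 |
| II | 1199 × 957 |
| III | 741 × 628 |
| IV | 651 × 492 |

Ratios (long/short): I ≈ 1.304; II ≈ 1.253; III ≈ 1.180; IV ≈ 1.323.
4:3 ≈ 1.333; option IV is nearest (Δ 0.010).

IV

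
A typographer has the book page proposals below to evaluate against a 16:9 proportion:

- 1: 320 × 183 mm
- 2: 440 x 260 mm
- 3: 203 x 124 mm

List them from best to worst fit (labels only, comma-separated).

1, 2, 3

Ratios: 1 = 320 / 183 ≈ 1.749; 2 = 440 / 260 ≈ 1.692; 3 = 203 / 124 ≈ 1.637.
|Δ from 1.778|: 1 0.029; 2 0.086; 3 0.141.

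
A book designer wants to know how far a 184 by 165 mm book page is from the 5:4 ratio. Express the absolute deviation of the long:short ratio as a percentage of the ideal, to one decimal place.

10.8%

Ratio = 184 / 165 ≈ 1.1152.
Ideal 5:4 = 1.2500. |1.1152 − 1.2500| / 1.2500 ≈ 10.78% → 10.8%.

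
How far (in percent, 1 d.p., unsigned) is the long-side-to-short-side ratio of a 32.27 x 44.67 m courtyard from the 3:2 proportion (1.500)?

Ratio = 44.67 / 32.27 ≈ 1.3843.
Ideal 3:2 = 1.5000. |1.3843 − 1.5000| / 1.5000 ≈ 7.71% → 7.7%.

7.7%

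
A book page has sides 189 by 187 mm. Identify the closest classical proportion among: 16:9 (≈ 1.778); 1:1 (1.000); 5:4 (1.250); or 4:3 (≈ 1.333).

1:1

Ratio = 189 / 187 ≈ 1.011.
Distances: 16:9 1.778 (Δ 0.767); 1:1 1.000 (Δ 0.011); 5:4 1.250 (Δ 0.239); 4:3 1.333 (Δ 0.322).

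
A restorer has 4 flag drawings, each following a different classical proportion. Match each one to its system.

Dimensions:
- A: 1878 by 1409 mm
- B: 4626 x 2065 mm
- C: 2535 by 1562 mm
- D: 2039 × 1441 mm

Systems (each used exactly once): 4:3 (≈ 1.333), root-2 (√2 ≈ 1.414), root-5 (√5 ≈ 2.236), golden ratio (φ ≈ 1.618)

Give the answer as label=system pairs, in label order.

A=4:3, B=root-5, C=golden ratio, D=root-2

Ratios: A ≈ 1.333; B ≈ 2.240; C ≈ 1.623; D ≈ 1.415.
Targets: 4:3 ≈ 1.333; root-2 ≈ 1.414; root-5 ≈ 2.236; golden ratio ≈ 1.618.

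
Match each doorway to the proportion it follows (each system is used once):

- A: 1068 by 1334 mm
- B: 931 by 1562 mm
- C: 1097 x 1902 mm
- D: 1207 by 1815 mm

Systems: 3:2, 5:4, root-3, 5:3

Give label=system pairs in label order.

A=5:4, B=5:3, C=root-3, D=3:2

A = 1334/1068 ≈ 1.249 → 5:4 (1.250)
B = 1562/931 ≈ 1.678 → 5:3 (1.667)
C = 1902/1097 ≈ 1.734 → root-3 (1.732)
D = 1815/1207 ≈ 1.504 → 3:2 (1.500)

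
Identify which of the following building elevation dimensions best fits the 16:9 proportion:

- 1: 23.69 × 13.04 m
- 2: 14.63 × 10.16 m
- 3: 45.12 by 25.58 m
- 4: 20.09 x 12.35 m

3

Ratios (long/short): 1 ≈ 1.817; 2 ≈ 1.440; 3 ≈ 1.764; 4 ≈ 1.627.
16:9 ≈ 1.778; option 3 is nearest (Δ 0.014).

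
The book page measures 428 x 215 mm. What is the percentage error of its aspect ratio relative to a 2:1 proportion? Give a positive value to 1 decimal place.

Ratio = 428 / 215 ≈ 1.9907.
Ideal 2:1 = 2.0000. |1.9907 − 2.0000| / 2.0000 ≈ 0.47% → 0.5%.

0.5%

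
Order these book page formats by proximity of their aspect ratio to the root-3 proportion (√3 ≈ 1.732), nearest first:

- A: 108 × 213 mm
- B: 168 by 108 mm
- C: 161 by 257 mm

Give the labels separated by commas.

A: 213/108 ≈ 1.972 → |1.972 − 1.732| = 0.240
B: 168/108 ≈ 1.556 → |1.556 − 1.732| = 0.176
C: 257/161 ≈ 1.596 → |1.596 − 1.732| = 0.136

C, B, A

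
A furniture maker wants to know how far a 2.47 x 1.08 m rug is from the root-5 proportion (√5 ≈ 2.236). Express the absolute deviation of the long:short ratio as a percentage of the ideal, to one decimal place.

Ratio = 2.47 / 1.08 ≈ 2.2870.
Ideal root-5 ≈ 2.2361. |2.2870 − 2.2361| / 2.2361 ≈ 2.28% → 2.3%.

2.3%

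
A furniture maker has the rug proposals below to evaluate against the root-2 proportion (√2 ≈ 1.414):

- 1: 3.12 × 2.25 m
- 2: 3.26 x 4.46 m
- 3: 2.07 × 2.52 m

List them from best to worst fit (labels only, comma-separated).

1: 3.12/2.25 ≈ 1.387 → |1.387 − 1.414| = 0.027
2: 4.46/3.26 ≈ 1.368 → |1.368 − 1.414| = 0.046
3: 2.52/2.07 ≈ 1.217 → |1.217 − 1.414| = 0.197

1, 2, 3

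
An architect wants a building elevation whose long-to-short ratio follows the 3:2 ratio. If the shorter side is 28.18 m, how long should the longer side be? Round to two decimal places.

3:2 = 1.50000.
Longer side = 28.18 × 1.50000 ≈ 42.2700 → 42.27 m.

42.27 m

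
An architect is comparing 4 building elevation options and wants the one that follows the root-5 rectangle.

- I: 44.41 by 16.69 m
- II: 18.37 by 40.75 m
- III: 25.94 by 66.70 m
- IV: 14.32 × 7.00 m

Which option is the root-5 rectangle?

Ratios (long/short): I ≈ 2.661; II ≈ 2.218; III ≈ 2.571; IV ≈ 2.046.
root-5 ≈ 2.236; option II is nearest (Δ 0.018).

II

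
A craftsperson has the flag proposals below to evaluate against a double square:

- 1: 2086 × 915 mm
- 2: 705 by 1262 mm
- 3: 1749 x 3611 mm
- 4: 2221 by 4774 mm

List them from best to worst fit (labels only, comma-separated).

Ratios: 1 = 2086 / 915 ≈ 2.280; 2 = 1262 / 705 ≈ 1.790; 3 = 3611 / 1749 ≈ 2.065; 4 = 4774 / 2221 ≈ 2.149.
|Δ from 2.000|: 1 0.280; 2 0.210; 3 0.065; 4 0.149.

3, 4, 2, 1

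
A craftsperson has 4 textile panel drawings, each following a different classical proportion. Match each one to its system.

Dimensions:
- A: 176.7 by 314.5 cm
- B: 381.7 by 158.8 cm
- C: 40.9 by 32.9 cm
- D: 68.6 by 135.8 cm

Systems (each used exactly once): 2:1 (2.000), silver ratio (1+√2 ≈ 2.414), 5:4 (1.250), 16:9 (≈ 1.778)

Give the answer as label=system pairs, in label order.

Ratios: A ≈ 1.780; B ≈ 2.404; C ≈ 1.243; D ≈ 1.980.
Targets: 2:1 ≈ 2.000; silver ratio ≈ 2.414; 5:4 ≈ 1.250; 16:9 ≈ 1.778.

A=16:9, B=silver ratio, C=5:4, D=2:1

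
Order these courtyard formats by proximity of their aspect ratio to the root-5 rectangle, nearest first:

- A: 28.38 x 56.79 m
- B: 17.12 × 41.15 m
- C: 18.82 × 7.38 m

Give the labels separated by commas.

B, A, C

Ratios: A = 56.79 / 28.38 ≈ 2.001; B = 41.15 / 17.12 ≈ 2.404; C = 18.82 / 7.38 ≈ 2.550.
|Δ from 2.236|: A 0.235; B 0.168; C 0.314.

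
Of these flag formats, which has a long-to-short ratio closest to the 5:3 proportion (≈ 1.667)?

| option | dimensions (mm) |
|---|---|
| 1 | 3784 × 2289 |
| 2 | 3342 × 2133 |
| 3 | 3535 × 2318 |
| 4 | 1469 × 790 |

1

Target 5:3 ≈ 1.667.
1: 1.653 (Δ0.014)  2: 1.567 (Δ0.100)  3: 1.525 (Δ0.142)  4: 1.859 (Δ0.192)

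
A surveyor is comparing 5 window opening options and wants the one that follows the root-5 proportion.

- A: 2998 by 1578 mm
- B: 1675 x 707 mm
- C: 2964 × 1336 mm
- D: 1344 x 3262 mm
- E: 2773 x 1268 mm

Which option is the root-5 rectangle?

Target root-5 ≈ 2.236.
A: 1.900 (Δ0.336)  B: 2.369 (Δ0.133)  C: 2.219 (Δ0.017)  D: 2.427 (Δ0.191)  E: 2.187 (Δ0.049)

C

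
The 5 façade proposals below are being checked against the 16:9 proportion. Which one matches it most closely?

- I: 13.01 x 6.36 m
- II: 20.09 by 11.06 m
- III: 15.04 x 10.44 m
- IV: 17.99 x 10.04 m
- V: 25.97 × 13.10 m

IV

Ratios (long/short): I ≈ 2.046; II ≈ 1.816; III ≈ 1.441; IV ≈ 1.792; V ≈ 1.982.
16:9 ≈ 1.778; option IV is nearest (Δ 0.014).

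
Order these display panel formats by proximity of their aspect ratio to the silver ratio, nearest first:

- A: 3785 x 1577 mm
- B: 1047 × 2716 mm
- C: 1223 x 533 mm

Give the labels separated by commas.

A: 3785/1577 ≈ 2.400 → |2.400 − 2.414| = 0.014
B: 2716/1047 ≈ 2.594 → |2.594 − 2.414| = 0.180
C: 1223/533 ≈ 2.295 → |2.295 − 2.414| = 0.119

A, C, B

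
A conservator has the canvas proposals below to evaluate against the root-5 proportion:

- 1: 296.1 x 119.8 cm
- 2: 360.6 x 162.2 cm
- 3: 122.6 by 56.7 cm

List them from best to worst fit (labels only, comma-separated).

2, 3, 1

Ratios: 1 = 296.1 / 119.8 ≈ 2.472; 2 = 360.6 / 162.2 ≈ 2.223; 3 = 122.6 / 56.7 ≈ 2.162.
|Δ from 2.236|: 1 0.236; 2 0.013; 3 0.074.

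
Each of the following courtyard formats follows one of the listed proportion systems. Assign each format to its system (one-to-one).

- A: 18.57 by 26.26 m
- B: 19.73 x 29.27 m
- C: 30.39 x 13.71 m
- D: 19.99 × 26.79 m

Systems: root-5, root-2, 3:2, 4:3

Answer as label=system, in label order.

A=root-2, B=3:2, C=root-5, D=4:3

A = 26.26/18.57 ≈ 1.414 → root-2 (1.414)
B = 29.27/19.73 ≈ 1.484 → 3:2 (1.500)
C = 30.39/13.71 ≈ 2.217 → root-5 (2.236)
D = 26.79/19.99 ≈ 1.340 → 4:3 (1.333)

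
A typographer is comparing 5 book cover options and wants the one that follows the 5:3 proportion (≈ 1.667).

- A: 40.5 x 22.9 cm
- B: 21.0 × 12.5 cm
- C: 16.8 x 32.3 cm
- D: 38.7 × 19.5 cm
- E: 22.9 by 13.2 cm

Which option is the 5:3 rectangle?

Target 5:3 ≈ 1.667.
A: 1.769 (Δ0.102)  B: 1.680 (Δ0.013)  C: 1.923 (Δ0.256)  D: 1.985 (Δ0.318)  E: 1.735 (Δ0.068)

B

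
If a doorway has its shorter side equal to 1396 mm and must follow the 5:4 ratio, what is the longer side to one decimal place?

1745.0 mm

5:4 = 1.25000.
Longer side = 1396 × 1.25000 ≈ 1745.000 → 1745.0 mm.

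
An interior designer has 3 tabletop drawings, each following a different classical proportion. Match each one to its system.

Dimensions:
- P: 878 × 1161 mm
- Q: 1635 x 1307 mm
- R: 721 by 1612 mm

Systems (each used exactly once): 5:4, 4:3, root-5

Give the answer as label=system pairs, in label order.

P = 1161/878 ≈ 1.322 → 4:3 (1.333)
Q = 1635/1307 ≈ 1.251 → 5:4 (1.250)
R = 1612/721 ≈ 2.236 → root-5 (2.236)

P=4:3, Q=5:4, R=root-5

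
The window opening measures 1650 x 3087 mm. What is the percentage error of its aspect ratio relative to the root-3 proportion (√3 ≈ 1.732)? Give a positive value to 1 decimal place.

8.0%

Ratio = 3087 / 1650 ≈ 1.8709.
Ideal root-3 ≈ 1.7321. |1.8709 − 1.7321| / 1.7321 ≈ 8.01% → 8.0%.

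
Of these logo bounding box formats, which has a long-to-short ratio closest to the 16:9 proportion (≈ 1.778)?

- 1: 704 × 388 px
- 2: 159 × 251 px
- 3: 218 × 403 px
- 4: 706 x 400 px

Ratios (long/short): 1 ≈ 1.814; 2 ≈ 1.579; 3 ≈ 1.849; 4 ≈ 1.765.
16:9 ≈ 1.778; option 4 is nearest (Δ 0.013).

4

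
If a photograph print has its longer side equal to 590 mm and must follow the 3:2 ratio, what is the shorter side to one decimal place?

3:2 = 1.50000.
Shorter side = 590 ÷ 1.50000 ≈ 393.333 → 393.3 mm.

393.3 mm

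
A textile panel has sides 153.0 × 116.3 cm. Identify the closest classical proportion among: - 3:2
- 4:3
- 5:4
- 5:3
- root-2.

Ratio = 153.0 / 116.3 ≈ 1.316.
Distances: 3:2 1.500 (Δ 0.184); 4:3 1.333 (Δ 0.017); 5:4 1.250 (Δ 0.066); 5:3 1.667 (Δ 0.351); root-2 1.414 (Δ 0.098).

4:3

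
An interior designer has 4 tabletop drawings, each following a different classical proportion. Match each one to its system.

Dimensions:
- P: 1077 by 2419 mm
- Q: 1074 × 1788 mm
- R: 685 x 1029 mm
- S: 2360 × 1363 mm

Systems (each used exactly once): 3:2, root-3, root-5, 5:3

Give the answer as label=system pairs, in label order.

P = 2419/1077 ≈ 2.246 → root-5 (2.236)
Q = 1788/1074 ≈ 1.665 → 5:3 (1.667)
R = 1029/685 ≈ 1.502 → 3:2 (1.500)
S = 2360/1363 ≈ 1.731 → root-3 (1.732)

P=root-5, Q=5:3, R=3:2, S=root-3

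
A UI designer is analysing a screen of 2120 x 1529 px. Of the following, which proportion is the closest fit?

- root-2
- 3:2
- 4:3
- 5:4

root-2

Ratio = 2120 / 1529 ≈ 1.387.
Distances: root-2 1.414 (Δ 0.027); 3:2 1.500 (Δ 0.113); 4:3 1.333 (Δ 0.054); 5:4 1.250 (Δ 0.137).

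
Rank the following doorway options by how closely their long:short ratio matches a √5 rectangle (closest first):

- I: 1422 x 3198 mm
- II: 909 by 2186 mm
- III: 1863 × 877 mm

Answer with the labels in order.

I: 3198/1422 ≈ 2.249 → |2.249 − 2.236| = 0.013
II: 2186/909 ≈ 2.405 → |2.405 − 2.236| = 0.169
III: 1863/877 ≈ 2.124 → |2.124 − 2.236| = 0.112

I, III, II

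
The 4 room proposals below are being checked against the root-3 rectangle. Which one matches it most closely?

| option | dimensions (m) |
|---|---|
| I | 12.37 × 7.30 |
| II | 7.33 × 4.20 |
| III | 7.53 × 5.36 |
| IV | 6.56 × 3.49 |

Target root-3 ≈ 1.732.
I: 1.695 (Δ0.037)  II: 1.745 (Δ0.013)  III: 1.405 (Δ0.327)  IV: 1.880 (Δ0.148)

II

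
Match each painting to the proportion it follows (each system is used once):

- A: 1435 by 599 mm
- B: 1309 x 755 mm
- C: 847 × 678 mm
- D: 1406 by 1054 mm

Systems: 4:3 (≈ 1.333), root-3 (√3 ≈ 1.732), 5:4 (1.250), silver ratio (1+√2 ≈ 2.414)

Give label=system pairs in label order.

A = 1435/599 ≈ 2.396 → silver ratio (2.414)
B = 1309/755 ≈ 1.734 → root-3 (1.732)
C = 847/678 ≈ 1.249 → 5:4 (1.250)
D = 1406/1054 ≈ 1.334 → 4:3 (1.333)

A=silver ratio, B=root-3, C=5:4, D=4:3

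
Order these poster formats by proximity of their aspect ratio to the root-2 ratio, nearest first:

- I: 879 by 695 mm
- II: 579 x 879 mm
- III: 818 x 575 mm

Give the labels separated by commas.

III, II, I

Ratios: I = 879 / 695 ≈ 1.265; II = 879 / 579 ≈ 1.518; III = 818 / 575 ≈ 1.423.
|Δ from 1.414|: I 0.149; II 0.104; III 0.009.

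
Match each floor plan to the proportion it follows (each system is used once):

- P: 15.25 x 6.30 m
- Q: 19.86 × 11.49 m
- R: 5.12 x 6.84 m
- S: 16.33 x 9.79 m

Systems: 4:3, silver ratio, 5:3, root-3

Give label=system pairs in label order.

P = 15.25/6.30 ≈ 2.421 → silver ratio (2.414)
Q = 19.86/11.49 ≈ 1.728 → root-3 (1.732)
R = 6.84/5.12 ≈ 1.336 → 4:3 (1.333)
S = 16.33/9.79 ≈ 1.668 → 5:3 (1.667)

P=silver ratio, Q=root-3, R=4:3, S=5:3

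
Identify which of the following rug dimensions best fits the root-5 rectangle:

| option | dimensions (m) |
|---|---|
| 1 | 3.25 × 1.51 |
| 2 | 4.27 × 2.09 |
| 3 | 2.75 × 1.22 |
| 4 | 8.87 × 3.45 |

3

Target root-5 ≈ 2.236.
1: 2.152 (Δ0.084)  2: 2.043 (Δ0.193)  3: 2.254 (Δ0.018)  4: 2.571 (Δ0.335)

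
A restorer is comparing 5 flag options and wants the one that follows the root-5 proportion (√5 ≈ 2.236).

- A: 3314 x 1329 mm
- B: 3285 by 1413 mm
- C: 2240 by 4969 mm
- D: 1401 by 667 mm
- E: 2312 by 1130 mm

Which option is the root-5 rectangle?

Ratios (long/short): A ≈ 2.494; B ≈ 2.325; C ≈ 2.218; D ≈ 2.100; E ≈ 2.046.
root-5 ≈ 2.236; option C is nearest (Δ 0.018).

C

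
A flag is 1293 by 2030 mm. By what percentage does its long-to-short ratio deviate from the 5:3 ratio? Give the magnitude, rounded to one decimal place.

5.8%

Ratio = 2030 / 1293 ≈ 1.5700.
Ideal 5:3 ≈ 1.6667. |1.5700 − 1.6667| / 1.6667 ≈ 5.80% → 5.8%.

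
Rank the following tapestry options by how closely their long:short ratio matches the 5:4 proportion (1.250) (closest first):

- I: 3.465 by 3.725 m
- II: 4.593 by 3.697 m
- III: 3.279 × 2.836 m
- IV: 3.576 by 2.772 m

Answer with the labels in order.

II, IV, III, I

Ratios: I = 3.725 / 3.465 ≈ 1.075; II = 4.593 / 3.697 ≈ 1.242; III = 3.279 / 2.836 ≈ 1.156; IV = 3.576 / 2.772 ≈ 1.290.
|Δ from 1.250|: I 0.175; II 0.008; III 0.094; IV 0.040.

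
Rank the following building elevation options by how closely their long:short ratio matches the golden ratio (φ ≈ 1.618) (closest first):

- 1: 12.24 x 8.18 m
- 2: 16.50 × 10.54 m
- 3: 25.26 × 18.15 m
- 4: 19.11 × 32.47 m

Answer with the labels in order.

2, 4, 1, 3

1: 12.24/8.18 ≈ 1.496 → |1.496 − 1.618| = 0.122
2: 16.50/10.54 ≈ 1.565 → |1.565 − 1.618| = 0.053
3: 25.26/18.15 ≈ 1.392 → |1.392 − 1.618| = 0.226
4: 32.47/19.11 ≈ 1.699 → |1.699 − 1.618| = 0.081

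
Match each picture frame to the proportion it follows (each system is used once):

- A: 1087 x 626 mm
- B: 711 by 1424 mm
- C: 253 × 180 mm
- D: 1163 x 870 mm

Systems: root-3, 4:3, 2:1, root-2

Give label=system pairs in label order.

A=root-3, B=2:1, C=root-2, D=4:3

A = 1087/626 ≈ 1.736 → root-3 (1.732)
B = 1424/711 ≈ 2.003 → 2:1 (2.000)
C = 253/180 ≈ 1.406 → root-2 (1.414)
D = 1163/870 ≈ 1.337 → 4:3 (1.333)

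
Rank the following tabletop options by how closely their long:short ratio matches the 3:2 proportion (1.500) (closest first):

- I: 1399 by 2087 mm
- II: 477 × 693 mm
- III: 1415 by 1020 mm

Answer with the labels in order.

I, II, III

I: 2087/1399 ≈ 1.492 → |1.492 − 1.500| = 0.008
II: 693/477 ≈ 1.453 → |1.453 − 1.500| = 0.047
III: 1415/1020 ≈ 1.387 → |1.387 − 1.500| = 0.113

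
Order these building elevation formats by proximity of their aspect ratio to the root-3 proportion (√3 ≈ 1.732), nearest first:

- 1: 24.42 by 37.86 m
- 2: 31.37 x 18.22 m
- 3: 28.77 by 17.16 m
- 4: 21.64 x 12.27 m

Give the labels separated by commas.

Ratios: 1 = 37.86 / 24.42 ≈ 1.550; 2 = 31.37 / 18.22 ≈ 1.722; 3 = 28.77 / 17.16 ≈ 1.677; 4 = 21.64 / 12.27 ≈ 1.764.
|Δ from 1.732|: 1 0.182; 2 0.010; 3 0.055; 4 0.032.

2, 4, 3, 1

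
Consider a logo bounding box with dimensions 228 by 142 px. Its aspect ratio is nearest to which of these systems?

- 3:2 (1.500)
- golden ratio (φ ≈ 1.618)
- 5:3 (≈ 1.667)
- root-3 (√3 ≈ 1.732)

228/142 ≈ 1.606. Nearest candidates are golden ratio (1.618, off by 0.012) and 5:3 (1.667, off by 0.061).

golden ratio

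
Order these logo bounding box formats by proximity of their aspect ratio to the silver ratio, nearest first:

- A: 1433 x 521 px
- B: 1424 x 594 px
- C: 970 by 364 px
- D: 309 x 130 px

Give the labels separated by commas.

Ratios: A = 1433 / 521 ≈ 2.750; B = 1424 / 594 ≈ 2.397; C = 970 / 364 ≈ 2.665; D = 309 / 130 ≈ 2.377.
|Δ from 2.414|: A 0.336; B 0.017; C 0.251; D 0.037.

B, D, C, A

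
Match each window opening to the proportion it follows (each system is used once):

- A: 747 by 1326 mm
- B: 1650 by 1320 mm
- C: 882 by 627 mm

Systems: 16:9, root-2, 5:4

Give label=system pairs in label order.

A = 1326/747 ≈ 1.775 → 16:9 (1.778)
B = 1650/1320 ≈ 1.250 → 5:4 (1.250)
C = 882/627 ≈ 1.407 → root-2 (1.414)

A=16:9, B=5:4, C=root-2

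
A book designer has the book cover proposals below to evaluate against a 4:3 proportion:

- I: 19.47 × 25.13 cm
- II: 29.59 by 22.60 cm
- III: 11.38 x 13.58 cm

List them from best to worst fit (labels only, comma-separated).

II, I, III

Ratios: I = 25.13 / 19.47 ≈ 1.291; II = 29.59 / 22.60 ≈ 1.309; III = 13.58 / 11.38 ≈ 1.193.
|Δ from 1.333|: I 0.042; II 0.024; III 0.140.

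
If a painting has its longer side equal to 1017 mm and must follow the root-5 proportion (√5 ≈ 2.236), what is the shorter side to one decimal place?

root-5 ≈ 2.23607.
Shorter side = 1017 ÷ 2.23607 ≈ 454.816 → 454.8 mm.

454.8 mm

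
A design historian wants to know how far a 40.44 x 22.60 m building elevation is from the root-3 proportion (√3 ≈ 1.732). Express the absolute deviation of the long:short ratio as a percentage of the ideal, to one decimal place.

Ratio = 40.44 / 22.60 ≈ 1.7894.
Ideal root-3 ≈ 1.7321. |1.7894 − 1.7321| / 1.7321 ≈ 3.31% → 3.3%.

3.3%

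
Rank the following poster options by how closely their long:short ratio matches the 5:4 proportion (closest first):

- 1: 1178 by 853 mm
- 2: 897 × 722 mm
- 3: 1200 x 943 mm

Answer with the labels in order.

2, 3, 1

1: 1178/853 ≈ 1.381 → |1.381 − 1.250| = 0.131
2: 897/722 ≈ 1.242 → |1.242 − 1.250| = 0.008
3: 1200/943 ≈ 1.273 → |1.273 − 1.250| = 0.023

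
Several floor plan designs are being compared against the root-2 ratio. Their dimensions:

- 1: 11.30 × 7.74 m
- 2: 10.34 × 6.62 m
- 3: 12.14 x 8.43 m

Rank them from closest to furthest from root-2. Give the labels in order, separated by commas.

3, 1, 2

1: 11.30/7.74 ≈ 1.460 → |1.460 − 1.414| = 0.046
2: 10.34/6.62 ≈ 1.562 → |1.562 − 1.414| = 0.148
3: 12.14/8.43 ≈ 1.440 → |1.440 − 1.414| = 0.026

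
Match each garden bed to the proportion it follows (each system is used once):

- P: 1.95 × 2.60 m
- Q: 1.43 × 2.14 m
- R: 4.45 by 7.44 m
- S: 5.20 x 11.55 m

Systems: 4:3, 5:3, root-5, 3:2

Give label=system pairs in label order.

P = 2.60/1.95 ≈ 1.333 → 4:3 (1.333)
Q = 2.14/1.43 ≈ 1.497 → 3:2 (1.500)
R = 7.44/4.45 ≈ 1.672 → 5:3 (1.667)
S = 11.55/5.20 ≈ 2.221 → root-5 (2.236)

P=4:3, Q=3:2, R=5:3, S=root-5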